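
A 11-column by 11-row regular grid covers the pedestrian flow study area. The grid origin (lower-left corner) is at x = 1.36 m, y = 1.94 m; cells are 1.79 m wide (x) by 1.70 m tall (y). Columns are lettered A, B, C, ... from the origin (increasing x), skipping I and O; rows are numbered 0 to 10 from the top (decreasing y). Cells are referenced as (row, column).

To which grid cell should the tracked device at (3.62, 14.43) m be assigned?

Column index: ⌊(3.62 − 1.36) / 1.79⌋ = ⌊1.263⌋ = 1 → column B
Row offset from origin: ⌊(14.43 − 1.94) / 1.70⌋ = ⌊7.347⌋ = 7 → row 3 (counted from top)

(3, B)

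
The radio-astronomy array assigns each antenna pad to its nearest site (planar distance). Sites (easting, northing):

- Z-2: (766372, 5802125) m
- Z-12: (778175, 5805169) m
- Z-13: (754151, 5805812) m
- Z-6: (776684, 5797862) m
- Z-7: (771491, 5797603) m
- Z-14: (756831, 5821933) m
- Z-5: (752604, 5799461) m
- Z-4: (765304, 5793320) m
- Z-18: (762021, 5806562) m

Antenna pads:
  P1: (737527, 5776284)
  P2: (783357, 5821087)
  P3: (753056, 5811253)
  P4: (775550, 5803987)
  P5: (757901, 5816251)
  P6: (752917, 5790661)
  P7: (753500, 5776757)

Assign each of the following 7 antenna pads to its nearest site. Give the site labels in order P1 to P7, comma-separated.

Z-5, Z-12, Z-13, Z-12, Z-14, Z-5, Z-4

P1 → Z-5 (d²=764489258.00)
P2 → Z-12 (d²=280235848.00)
P3 → Z-13 (d²=30803506.00)
P4 → Z-12 (d²=8287749.00)
P5 → Z-14 (d²=33430024.00)
P6 → Z-5 (d²=77537969.00)
P7 → Z-4 (d²=413667385.00)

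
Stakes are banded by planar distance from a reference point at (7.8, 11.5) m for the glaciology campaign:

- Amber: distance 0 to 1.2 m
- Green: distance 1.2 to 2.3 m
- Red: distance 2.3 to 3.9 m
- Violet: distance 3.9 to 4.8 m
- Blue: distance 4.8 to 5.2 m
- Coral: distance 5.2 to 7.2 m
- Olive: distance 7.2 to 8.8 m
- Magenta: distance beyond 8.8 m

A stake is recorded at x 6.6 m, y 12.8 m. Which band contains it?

Distance = √((6.6−7.8)² + (12.8−11.5)²) = √(1.440 + 1.690) = 1.769 m.
1.2 ≤ 1.769 < 2.3 → Green.

Green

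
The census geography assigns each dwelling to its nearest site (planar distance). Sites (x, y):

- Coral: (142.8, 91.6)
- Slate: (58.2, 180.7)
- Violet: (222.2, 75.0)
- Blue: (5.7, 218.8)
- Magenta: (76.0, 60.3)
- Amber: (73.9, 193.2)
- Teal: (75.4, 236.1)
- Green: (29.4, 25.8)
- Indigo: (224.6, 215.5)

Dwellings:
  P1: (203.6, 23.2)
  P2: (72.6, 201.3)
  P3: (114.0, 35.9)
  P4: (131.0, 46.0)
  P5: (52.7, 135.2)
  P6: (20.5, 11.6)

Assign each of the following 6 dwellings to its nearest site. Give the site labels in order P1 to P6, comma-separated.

P1 → Violet (d²=3029.20)
P2 → Amber (d²=67.30)
P3 → Magenta (d²=2039.36)
P4 → Coral (d²=2218.60)
P5 → Slate (d²=2100.50)
P6 → Green (d²=280.85)

Violet, Amber, Magenta, Coral, Slate, Green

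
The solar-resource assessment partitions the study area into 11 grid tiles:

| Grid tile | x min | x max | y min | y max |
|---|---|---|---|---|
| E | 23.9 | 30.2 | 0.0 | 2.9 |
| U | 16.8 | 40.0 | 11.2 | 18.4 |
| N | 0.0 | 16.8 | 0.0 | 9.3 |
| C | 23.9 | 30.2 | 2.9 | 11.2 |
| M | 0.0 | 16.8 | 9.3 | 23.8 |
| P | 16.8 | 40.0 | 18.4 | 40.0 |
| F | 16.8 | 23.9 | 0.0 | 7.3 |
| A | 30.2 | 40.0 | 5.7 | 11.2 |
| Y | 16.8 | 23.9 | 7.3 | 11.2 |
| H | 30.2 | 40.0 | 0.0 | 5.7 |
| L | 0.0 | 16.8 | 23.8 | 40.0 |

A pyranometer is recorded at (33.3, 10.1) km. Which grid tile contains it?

The point has x = 33.3 and y = 10.1.
Only A satisfies 30.2 ≤ x ≤ 40.0 and 5.7 ≤ y ≤ 11.2.

A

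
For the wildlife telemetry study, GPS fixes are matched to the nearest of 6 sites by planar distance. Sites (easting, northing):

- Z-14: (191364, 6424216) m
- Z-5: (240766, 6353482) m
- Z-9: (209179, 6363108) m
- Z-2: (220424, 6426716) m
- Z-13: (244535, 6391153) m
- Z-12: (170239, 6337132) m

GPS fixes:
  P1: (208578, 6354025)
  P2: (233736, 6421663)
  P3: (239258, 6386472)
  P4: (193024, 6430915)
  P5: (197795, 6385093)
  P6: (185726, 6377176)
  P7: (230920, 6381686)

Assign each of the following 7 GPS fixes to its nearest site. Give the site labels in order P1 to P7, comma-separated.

P1 → Z-9 (d²=82862090.00)
P2 → Z-2 (d²=202742153.00)
P3 → Z-13 (d²=49758490.00)
P4 → Z-14 (d²=47632201.00)
P5 → Z-9 (d²=612935681.00)
P6 → Z-9 (d²=747951833.00)
P7 → Z-13 (d²=274992314.00)

Z-9, Z-2, Z-13, Z-14, Z-9, Z-9, Z-13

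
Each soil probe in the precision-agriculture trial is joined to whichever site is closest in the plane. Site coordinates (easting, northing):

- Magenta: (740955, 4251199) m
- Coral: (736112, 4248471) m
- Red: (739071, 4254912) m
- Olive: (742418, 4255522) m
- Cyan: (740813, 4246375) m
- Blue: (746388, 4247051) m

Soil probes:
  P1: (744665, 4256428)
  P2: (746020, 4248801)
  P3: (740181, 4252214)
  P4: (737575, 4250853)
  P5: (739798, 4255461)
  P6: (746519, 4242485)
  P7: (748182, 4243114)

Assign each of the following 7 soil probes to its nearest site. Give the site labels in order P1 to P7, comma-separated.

P1 → Olive (d²=5869845.00)
P2 → Blue (d²=3197924.00)
P3 → Magenta (d²=1629301.00)
P4 → Coral (d²=7814293.00)
P5 → Red (d²=829930.00)
P6 → Blue (d²=20865517.00)
P7 → Blue (d²=18718405.00)

Olive, Blue, Magenta, Coral, Red, Blue, Blue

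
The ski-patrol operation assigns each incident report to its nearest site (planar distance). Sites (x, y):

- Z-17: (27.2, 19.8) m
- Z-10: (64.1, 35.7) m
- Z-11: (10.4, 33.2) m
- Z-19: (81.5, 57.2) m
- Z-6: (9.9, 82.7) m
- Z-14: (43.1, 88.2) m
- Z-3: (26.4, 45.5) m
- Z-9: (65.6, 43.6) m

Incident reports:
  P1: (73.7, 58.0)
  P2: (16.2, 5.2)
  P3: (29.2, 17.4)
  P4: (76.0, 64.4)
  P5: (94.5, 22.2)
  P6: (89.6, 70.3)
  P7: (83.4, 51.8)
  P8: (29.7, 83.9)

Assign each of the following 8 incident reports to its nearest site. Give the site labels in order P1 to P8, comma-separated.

Z-19, Z-17, Z-17, Z-19, Z-10, Z-19, Z-19, Z-14

P1 → Z-19 (d²=61.48)
P2 → Z-17 (d²=334.16)
P3 → Z-17 (d²=9.76)
P4 → Z-19 (d²=82.09)
P5 → Z-10 (d²=1106.41)
P6 → Z-19 (d²=237.22)
P7 → Z-19 (d²=32.77)
P8 → Z-14 (d²=198.05)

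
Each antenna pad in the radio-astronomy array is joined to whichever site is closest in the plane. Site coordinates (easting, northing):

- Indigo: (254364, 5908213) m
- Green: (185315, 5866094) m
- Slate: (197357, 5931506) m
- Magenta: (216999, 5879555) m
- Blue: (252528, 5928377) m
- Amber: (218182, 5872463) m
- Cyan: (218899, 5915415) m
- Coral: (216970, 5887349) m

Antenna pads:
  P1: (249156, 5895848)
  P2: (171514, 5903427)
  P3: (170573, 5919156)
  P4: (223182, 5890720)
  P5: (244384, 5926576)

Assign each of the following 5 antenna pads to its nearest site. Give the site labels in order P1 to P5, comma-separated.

Indigo, Slate, Slate, Coral, Blue

P1 → Indigo (d²=180016489.00)
P2 → Slate (d²=1456290890.00)
P3 → Slate (d²=869905156.00)
P4 → Coral (d²=49952585.00)
P5 → Blue (d²=69568337.00)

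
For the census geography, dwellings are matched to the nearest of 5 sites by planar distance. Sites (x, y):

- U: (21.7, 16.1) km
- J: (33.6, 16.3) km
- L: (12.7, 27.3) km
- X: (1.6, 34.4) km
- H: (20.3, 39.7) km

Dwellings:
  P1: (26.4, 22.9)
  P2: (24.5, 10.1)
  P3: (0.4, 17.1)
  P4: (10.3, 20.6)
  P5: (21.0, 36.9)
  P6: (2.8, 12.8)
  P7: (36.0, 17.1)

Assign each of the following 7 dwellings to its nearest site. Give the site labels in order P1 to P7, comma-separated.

U, U, L, L, H, L, J

P1 → U (d²=68.33)
P2 → U (d²=43.84)
P3 → L (d²=255.33)
P4 → L (d²=50.65)
P5 → H (d²=8.33)
P6 → L (d²=308.26)
P7 → J (d²=6.40)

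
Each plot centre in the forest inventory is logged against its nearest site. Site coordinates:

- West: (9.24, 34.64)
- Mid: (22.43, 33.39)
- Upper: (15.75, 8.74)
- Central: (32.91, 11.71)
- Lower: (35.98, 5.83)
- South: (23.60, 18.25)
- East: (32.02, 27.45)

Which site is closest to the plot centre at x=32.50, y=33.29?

East

Squared distances to each site:
West: 542.850; Mid: 101.415; Upper: 883.265; Central: 465.864; Lower: 766.162; South: 305.412; East: 34.336.
Minimum at East.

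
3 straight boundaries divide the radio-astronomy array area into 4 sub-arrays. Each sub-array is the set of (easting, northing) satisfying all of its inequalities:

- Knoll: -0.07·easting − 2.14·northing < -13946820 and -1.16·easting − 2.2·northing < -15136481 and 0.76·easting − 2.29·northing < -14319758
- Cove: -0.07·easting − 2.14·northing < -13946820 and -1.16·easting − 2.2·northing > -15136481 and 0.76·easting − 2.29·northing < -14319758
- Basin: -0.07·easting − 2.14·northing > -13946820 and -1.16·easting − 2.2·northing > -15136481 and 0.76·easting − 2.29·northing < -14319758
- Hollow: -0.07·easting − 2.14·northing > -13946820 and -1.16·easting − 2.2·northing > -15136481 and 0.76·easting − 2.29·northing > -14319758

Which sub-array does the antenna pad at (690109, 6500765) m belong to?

-0.07·690109 − 2.14·6500765 = -13959944.730, which is < -13946820
-1.16·690109 − 2.2·6500765 = -15102209.440, which is > -15136481
0.76·690109 − 2.29·6500765 = -14362269.010, which is < -14319758
This sign pattern matches Cove.

Cove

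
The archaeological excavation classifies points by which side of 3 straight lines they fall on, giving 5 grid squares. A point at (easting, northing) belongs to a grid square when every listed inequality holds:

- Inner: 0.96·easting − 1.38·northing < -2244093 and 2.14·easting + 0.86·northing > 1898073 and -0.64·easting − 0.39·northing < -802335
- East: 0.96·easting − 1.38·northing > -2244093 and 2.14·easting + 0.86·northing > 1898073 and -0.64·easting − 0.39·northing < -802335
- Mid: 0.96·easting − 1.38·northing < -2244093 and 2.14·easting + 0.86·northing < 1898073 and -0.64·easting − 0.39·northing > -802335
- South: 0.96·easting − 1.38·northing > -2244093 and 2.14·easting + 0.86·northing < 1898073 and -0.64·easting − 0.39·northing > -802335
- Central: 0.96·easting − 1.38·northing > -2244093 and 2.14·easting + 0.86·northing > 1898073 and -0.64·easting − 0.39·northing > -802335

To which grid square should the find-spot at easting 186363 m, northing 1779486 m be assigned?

Inner

0.96·186363 − 1.38·1779486 = -2276782.200, which is < -2244093
2.14·186363 + 0.86·1779486 = 1929174.780, which is > 1898073
-0.64·186363 − 0.39·1779486 = -813271.860, which is < -802335
This sign pattern matches Inner.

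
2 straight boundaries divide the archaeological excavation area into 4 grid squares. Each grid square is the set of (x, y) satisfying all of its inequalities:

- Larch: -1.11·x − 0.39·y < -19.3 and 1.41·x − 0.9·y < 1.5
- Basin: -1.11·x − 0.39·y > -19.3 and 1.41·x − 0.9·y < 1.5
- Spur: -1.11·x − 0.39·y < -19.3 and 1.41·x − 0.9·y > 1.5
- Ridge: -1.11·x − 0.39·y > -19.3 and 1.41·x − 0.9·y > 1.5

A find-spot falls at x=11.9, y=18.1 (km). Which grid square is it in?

-1.11·11.9 − 0.39·18.1 = -20.268, which is < -19.3
1.41·11.9 − 0.9·18.1 = 0.489, which is < 1.5
This sign pattern matches Larch.

Larch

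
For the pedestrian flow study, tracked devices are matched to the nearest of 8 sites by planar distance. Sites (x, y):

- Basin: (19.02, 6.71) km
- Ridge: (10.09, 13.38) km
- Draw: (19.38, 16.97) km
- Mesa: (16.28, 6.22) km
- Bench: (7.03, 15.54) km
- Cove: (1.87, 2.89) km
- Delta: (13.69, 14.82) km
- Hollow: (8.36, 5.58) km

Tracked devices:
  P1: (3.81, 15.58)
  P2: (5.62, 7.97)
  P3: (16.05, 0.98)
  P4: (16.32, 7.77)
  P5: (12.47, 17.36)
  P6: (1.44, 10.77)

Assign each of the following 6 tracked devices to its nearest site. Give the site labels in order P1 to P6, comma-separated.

P1 → Bench (d²=10.37)
P2 → Hollow (d²=13.22)
P3 → Mesa (d²=27.51)
P4 → Mesa (d²=2.40)
P5 → Delta (d²=7.94)
P6 → Bench (d²=54.00)

Bench, Hollow, Mesa, Mesa, Delta, Bench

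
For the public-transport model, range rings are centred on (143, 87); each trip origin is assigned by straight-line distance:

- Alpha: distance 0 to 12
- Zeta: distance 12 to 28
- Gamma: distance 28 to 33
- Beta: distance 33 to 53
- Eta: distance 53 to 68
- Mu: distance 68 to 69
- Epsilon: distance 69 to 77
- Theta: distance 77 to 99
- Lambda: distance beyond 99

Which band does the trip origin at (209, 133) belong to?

Theta

Distance = √((209−143)² + (133−87)²) = √(4356.000 + 2116.000) = 80.449.
77 ≤ 80.449 < 99 → Theta.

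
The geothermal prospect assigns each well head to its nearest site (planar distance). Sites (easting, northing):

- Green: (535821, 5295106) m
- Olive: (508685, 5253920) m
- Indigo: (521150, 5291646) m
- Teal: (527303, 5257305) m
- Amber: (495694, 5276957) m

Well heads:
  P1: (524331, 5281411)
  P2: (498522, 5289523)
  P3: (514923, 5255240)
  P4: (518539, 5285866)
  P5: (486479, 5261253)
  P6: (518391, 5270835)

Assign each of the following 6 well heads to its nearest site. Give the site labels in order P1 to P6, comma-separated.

Indigo, Amber, Olive, Indigo, Amber, Teal

P1 → Indigo (d²=114873986.00)
P2 → Amber (d²=165901940.00)
P3 → Olive (d²=40655044.00)
P4 → Indigo (d²=40225721.00)
P5 → Amber (d²=331531841.00)
P6 → Teal (d²=262484644.00)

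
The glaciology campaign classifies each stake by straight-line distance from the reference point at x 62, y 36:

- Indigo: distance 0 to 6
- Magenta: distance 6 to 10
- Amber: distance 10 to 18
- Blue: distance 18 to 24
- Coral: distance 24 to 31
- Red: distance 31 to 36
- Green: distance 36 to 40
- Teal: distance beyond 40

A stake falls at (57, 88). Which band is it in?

Distance = √((57−62)² + (88−36)²) = √(25.000 + 2704.000) = 52.240.
40 ≤ 52.240 < ∞ → Teal.

Teal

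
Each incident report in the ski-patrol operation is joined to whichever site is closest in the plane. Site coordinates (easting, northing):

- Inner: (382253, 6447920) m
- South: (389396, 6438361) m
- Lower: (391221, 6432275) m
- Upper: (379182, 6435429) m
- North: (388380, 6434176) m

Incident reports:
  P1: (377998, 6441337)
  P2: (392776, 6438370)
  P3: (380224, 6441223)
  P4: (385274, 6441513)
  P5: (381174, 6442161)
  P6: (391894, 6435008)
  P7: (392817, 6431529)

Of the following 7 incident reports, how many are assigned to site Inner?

P1 → Upper
P2 → South
P3 → Upper
P4 → South
P5 → Inner
P6 → Lower
P7 → Lower
1 of the 7 goes to Inner.

1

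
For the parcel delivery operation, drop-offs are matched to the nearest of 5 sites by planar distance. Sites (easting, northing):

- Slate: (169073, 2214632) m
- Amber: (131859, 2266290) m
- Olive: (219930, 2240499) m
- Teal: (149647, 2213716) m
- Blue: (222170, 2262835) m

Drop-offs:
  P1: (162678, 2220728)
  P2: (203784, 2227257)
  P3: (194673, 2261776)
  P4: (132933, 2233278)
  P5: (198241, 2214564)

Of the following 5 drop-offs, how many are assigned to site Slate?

P1 → Slate
P2 → Olive
P3 → Blue
P4 → Teal
P5 → Slate
2 of the 5 go to Slate.

2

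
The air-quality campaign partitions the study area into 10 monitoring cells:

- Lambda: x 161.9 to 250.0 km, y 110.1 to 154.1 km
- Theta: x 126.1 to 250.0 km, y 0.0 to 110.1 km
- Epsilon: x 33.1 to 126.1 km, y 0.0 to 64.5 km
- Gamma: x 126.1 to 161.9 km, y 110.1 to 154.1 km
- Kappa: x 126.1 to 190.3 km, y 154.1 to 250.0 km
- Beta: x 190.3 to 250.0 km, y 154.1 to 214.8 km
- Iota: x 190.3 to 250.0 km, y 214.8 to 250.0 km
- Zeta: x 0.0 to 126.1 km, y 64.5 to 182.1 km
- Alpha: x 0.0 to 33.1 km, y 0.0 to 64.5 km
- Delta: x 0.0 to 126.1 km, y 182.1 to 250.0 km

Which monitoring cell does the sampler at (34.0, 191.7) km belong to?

The point has x = 34.0 and y = 191.7.
Only Delta satisfies 0.0 ≤ x ≤ 126.1 and 182.1 ≤ y ≤ 250.0.

Delta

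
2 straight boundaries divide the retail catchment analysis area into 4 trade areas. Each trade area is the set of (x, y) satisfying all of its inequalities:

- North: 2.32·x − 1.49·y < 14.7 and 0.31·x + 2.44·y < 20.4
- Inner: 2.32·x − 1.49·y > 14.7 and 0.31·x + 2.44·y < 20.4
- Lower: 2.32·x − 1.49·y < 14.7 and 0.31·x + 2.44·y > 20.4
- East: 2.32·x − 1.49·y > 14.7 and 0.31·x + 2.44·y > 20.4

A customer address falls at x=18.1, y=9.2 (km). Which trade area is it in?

2.32·18.1 − 1.49·9.2 = 28.284, which is > 14.7
0.31·18.1 + 2.44·9.2 = 28.059, which is > 20.4
This sign pattern matches East.

East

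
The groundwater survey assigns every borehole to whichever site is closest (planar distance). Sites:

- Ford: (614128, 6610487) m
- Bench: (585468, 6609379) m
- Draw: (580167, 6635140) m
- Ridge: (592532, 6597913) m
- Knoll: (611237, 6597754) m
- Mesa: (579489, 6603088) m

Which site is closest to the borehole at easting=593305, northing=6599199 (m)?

Ridge

Squared distances to each site:
Ford: 561016273.000; Bench: 165050969.000; Draw: 1464362525.000; Ridge: 2251325.000; Knoll: 323644649.000; Mesa: 206006177.000.
Minimum at Ridge.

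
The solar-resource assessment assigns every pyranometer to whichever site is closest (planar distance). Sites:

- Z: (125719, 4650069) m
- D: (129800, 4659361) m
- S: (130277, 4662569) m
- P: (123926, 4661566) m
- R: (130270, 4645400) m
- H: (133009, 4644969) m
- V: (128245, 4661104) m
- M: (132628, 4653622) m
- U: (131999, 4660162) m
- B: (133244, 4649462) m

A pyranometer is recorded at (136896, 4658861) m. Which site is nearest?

Squared distances to each site:
Z: 202224593.000; D: 50603216.000; S: 57560425.000; P: 175537925.000; R: 225102397.000; H: 208096433.000; V: 79870850.000; M: 45662945.000; U: 25673210.000; B: 101678305.000.
Minimum at U.

U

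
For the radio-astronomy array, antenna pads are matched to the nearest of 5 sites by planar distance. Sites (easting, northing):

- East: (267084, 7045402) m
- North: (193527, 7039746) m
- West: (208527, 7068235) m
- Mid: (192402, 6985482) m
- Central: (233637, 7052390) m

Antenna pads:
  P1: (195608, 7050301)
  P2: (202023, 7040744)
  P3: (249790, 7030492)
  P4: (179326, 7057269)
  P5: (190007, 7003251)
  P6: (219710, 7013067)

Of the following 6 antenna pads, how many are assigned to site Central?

P1 → North
P2 → North
P3 → East
P4 → North
P5 → Mid
P6 → North
0 of the 6 go to Central.

0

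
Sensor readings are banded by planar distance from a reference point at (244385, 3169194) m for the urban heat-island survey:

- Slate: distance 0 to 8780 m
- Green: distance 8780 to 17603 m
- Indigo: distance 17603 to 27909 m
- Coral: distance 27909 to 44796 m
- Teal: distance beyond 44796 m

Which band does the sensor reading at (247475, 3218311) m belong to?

Teal

Distance = √((247475−244385)² + (3218311−3169194)²) = √(9548100.000 + 2412479689.000) = 49214.102 m.
44796 ≤ 49214.102 < ∞ → Teal.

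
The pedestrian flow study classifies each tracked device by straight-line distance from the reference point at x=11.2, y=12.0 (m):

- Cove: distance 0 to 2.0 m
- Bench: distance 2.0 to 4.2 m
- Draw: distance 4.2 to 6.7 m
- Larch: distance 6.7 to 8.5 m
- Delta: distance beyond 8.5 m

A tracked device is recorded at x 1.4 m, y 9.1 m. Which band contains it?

Distance = √((1.4−11.2)² + (9.1−12.0)²) = √(96.040 + 8.410) = 10.220 m.
8.5 ≤ 10.220 < ∞ → Delta.

Delta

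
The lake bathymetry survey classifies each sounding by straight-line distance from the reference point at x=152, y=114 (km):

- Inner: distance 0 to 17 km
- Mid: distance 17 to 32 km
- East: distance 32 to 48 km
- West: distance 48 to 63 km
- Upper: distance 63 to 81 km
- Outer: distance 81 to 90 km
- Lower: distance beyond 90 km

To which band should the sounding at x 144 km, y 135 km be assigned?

Mid

Distance = √((144−152)² + (135−114)²) = √(64.000 + 441.000) = 22.472 km.
17 ≤ 22.472 < 32 → Mid.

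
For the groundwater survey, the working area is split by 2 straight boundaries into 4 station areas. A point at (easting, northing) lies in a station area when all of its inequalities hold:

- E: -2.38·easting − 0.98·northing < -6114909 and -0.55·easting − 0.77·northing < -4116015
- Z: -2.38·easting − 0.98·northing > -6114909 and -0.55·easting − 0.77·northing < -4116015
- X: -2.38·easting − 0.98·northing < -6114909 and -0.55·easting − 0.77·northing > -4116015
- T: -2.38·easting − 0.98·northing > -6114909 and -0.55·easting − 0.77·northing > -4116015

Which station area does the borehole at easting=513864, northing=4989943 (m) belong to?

Z

-2.38·513864 − 0.98·4989943 = -6113140.460, which is > -6114909
-0.55·513864 − 0.77·4989943 = -4124881.310, which is < -4116015
This sign pattern matches Z.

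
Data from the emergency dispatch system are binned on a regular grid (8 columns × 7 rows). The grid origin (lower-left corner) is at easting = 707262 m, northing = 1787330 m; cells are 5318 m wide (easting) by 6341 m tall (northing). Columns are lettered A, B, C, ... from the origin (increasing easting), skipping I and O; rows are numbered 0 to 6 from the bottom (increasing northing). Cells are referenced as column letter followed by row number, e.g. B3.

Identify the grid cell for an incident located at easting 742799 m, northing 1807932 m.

Column index: ⌊(742799 − 707262) / 5318⌋ = ⌊6.682⌋ = 6 → column G
Row offset from origin: ⌊(1807932 − 1787330) / 6341⌋ = ⌊3.249⌋ = 3 → row 3

G3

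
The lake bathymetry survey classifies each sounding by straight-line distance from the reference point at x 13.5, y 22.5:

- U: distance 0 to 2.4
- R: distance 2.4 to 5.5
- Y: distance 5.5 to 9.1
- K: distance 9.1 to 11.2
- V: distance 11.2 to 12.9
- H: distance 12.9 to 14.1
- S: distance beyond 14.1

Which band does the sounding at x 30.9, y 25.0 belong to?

Distance = √((30.9−13.5)² + (25.0−22.5)²) = √(302.760 + 6.250) = 17.579.
14.1 ≤ 17.579 < ∞ → S.

S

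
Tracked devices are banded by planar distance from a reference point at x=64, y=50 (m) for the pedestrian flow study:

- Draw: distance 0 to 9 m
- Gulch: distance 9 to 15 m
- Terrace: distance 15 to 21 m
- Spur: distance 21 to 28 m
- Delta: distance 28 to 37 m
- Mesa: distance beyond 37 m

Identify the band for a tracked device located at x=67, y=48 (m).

Distance = √((67−64)² + (48−50)²) = √(9.000 + 4.000) = 3.606 m.
0 ≤ 3.606 < 9 → Draw.

Draw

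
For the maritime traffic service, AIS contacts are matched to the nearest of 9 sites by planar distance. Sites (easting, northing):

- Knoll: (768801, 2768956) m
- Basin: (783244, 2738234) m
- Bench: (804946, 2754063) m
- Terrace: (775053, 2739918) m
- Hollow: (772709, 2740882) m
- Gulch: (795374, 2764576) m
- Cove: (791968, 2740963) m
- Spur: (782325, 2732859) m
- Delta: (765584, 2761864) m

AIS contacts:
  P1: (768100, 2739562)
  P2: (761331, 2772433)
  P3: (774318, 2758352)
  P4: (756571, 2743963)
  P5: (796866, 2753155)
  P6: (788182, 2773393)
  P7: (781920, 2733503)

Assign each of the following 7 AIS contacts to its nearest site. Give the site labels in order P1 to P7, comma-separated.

P1 → Hollow (d²=22985281.00)
P2 → Knoll (d²=67890429.00)
P3 → Delta (d²=88616900.00)
P4 → Hollow (d²=269927605.00)
P5 → Bench (d²=66110864.00)
P6 → Gulch (d²=129464353.00)
P7 → Spur (d²=578761.00)

Hollow, Knoll, Delta, Hollow, Bench, Gulch, Spur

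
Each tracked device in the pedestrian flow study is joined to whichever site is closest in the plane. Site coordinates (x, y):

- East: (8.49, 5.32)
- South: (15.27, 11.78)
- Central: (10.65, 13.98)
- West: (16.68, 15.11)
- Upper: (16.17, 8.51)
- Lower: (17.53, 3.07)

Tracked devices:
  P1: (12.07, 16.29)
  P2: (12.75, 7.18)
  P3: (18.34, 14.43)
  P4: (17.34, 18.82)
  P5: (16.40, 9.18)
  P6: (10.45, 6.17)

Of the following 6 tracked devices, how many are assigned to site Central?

1

P1 → Central
P2 → Upper
P3 → West
P4 → West
P5 → Upper
P6 → East
1 of the 6 goes to Central.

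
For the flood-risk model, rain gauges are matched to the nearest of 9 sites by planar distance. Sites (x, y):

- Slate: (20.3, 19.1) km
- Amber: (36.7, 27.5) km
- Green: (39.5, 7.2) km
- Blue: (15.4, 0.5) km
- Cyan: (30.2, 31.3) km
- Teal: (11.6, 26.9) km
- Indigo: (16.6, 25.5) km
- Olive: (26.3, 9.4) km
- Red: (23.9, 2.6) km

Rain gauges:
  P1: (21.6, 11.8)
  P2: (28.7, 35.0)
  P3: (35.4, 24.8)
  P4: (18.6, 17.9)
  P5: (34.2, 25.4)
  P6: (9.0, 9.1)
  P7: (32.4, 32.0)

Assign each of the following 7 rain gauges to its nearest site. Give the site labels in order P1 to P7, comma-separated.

P1 → Olive (d²=27.85)
P2 → Cyan (d²=15.94)
P3 → Amber (d²=8.98)
P4 → Slate (d²=4.33)
P5 → Amber (d²=10.66)
P6 → Blue (d²=114.92)
P7 → Cyan (d²=5.33)

Olive, Cyan, Amber, Slate, Amber, Blue, Cyan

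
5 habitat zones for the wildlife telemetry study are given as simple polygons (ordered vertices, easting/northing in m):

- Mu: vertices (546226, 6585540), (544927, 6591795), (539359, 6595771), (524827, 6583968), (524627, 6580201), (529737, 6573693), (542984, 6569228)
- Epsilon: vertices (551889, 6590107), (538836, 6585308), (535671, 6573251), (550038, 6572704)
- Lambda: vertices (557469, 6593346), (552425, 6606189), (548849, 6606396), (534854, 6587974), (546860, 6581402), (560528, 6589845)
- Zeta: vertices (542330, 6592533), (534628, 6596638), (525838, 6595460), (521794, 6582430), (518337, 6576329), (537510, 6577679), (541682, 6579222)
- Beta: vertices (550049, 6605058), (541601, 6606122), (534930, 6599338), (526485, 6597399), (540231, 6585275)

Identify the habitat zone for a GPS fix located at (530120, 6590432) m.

Cast a ray rightward from (530120, 6590432). For each polygon, the edges (by vertex number in listed order) whose endpoints lie on opposite sides of northing = 6590432, where each meets that height, and whether that is right or left of the point:
Mu: 1–2 at easting≈545210.1 (right), 3–4 at easting≈532785.6 (right) → 2 crossings.
Epsilon: no edge straddles that height → 0 crossings.
Lambda: 3–4 at easting≈536721.3 (right), 6–1 at easting≈560015.1 (right) → 2 crossings.
Zeta: 3–4 at easting≈524277.5 (left), 7–1 at easting≈542227.7 (right) → 1 crossing.
Beta: 4–5 at easting≈534384.1 (right), 5–1 at easting≈542790.3 (right) → 2 crossings.
Only Zeta has an odd count, so the point is inside Zeta.

Zeta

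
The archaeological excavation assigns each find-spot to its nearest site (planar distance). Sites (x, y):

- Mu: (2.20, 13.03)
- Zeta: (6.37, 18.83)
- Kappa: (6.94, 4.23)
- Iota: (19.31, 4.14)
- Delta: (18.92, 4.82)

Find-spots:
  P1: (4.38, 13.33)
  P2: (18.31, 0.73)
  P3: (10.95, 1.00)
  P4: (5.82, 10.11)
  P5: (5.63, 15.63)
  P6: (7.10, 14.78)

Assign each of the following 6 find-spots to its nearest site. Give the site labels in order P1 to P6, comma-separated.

P1 → Mu (d²=4.84)
P2 → Iota (d²=12.63)
P3 → Kappa (d²=26.51)
P4 → Mu (d²=21.63)
P5 → Zeta (d²=10.79)
P6 → Zeta (d²=16.94)

Mu, Iota, Kappa, Mu, Zeta, Zeta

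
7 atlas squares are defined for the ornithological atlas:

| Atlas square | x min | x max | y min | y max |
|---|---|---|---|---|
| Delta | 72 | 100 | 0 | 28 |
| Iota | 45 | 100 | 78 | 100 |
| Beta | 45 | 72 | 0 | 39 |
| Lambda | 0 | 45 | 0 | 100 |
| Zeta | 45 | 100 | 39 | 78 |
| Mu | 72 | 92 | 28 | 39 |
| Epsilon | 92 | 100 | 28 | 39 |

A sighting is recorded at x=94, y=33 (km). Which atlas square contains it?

Epsilon

The point has x = 94 and y = 33.
Only Epsilon satisfies 92 ≤ x ≤ 100 and 28 ≤ y ≤ 39.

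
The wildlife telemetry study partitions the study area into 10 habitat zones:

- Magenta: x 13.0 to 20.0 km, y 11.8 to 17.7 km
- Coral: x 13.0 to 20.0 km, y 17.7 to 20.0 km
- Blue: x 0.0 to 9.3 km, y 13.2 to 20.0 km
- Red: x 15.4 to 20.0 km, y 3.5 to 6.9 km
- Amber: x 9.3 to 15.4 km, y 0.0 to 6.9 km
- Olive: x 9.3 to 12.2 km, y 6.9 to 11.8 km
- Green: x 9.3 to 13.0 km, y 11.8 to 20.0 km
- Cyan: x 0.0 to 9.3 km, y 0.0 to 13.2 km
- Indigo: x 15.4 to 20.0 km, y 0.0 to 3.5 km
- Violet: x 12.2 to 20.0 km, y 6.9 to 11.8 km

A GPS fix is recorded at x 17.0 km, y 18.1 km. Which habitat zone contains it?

The point has x = 17.0 and y = 18.1.
Only Coral satisfies 13.0 ≤ x ≤ 20.0 and 17.7 ≤ y ≤ 20.0.

Coral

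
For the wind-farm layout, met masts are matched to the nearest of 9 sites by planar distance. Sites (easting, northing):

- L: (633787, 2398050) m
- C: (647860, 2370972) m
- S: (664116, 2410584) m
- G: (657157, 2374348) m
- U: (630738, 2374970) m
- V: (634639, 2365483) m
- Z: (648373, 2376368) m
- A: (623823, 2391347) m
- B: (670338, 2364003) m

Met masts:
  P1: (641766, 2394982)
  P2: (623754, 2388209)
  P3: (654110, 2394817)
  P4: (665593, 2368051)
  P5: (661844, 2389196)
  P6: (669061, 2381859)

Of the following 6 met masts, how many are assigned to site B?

P1 → L
P2 → A
P3 → S
P4 → B
P5 → G
P6 → G
1 of the 6 goes to B.

1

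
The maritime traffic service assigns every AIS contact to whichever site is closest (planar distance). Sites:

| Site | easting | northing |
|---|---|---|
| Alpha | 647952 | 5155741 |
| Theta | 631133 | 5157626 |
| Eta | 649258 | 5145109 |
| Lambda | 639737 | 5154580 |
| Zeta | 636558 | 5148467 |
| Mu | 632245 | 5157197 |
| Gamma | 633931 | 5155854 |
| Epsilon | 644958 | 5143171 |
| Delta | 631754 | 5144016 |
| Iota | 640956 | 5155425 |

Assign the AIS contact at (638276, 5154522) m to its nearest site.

Squared distances to each site:
Alpha: 95110937.000; Theta: 60657265.000; Eta: 209208893.000; Lambda: 2137885.000; Zeta: 39614549.000; Mu: 43528586.000; Gamma: 20653249.000; Epsilon: 173494325.000; Delta: 152912520.000; Iota: 7997809.000.
Minimum at Lambda.

Lambda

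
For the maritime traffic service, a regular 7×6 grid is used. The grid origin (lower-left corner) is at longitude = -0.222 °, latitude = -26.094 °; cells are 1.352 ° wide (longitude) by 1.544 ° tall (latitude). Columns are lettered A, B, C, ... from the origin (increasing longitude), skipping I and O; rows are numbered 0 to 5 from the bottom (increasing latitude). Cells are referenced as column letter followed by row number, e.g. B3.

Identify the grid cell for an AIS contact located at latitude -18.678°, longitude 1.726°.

B4

Column index: ⌊(1.726 − -0.222) / 1.352⌋ = ⌊1.441⌋ = 1 → column B
Row offset from origin: ⌊(-18.678 − -26.094) / 1.544⌋ = ⌊4.803⌋ = 4 → row 4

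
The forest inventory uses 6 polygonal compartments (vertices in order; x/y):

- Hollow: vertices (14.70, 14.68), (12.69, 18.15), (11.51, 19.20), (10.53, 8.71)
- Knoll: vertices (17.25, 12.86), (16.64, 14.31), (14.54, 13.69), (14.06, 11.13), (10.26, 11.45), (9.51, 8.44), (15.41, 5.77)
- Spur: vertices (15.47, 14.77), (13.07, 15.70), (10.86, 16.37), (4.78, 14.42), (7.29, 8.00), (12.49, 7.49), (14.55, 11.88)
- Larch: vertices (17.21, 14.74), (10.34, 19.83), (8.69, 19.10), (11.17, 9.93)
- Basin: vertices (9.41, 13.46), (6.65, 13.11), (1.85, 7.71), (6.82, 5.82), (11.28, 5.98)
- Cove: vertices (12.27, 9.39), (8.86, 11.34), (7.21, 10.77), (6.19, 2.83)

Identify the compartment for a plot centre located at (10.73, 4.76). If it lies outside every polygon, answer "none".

Cast a ray rightward from (10.73, 4.76). For each polygon, the edges (by vertex number in listed order) whose endpoints lie on opposite sides of y = 4.76, where each meets that height, and whether that is right or left of the point:
Hollow: no edge straddles that height → 0 crossings.
Knoll: no edge straddles that height → 0 crossings.
Spur: no edge straddles that height → 0 crossings.
Larch: no edge straddles that height → 0 crossings.
Basin: no edge straddles that height → 0 crossings.
Cove: 3–4 at x≈6.438 (left), 4–1 at x≈7.979 (left) → 0 crossings.
All counts are even, so the point lies outside every listed polygon.

none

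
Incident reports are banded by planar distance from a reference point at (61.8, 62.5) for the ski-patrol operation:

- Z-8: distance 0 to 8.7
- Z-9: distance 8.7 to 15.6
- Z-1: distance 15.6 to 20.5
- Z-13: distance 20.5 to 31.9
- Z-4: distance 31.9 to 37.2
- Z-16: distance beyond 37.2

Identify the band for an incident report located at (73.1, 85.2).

Z-13

Distance = √((73.1−61.8)² + (85.2−62.5)²) = √(127.690 + 515.290) = 25.357.
20.5 ≤ 25.357 < 31.9 → Z-13.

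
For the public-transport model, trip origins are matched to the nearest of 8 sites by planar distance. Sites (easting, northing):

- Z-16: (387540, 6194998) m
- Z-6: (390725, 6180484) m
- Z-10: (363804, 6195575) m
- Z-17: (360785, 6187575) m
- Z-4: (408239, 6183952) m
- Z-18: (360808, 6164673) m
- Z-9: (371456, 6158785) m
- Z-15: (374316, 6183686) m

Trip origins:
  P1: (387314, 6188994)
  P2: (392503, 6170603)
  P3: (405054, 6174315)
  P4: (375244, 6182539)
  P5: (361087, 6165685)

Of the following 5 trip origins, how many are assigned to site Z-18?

1

P1 → Z-16
P2 → Z-6
P3 → Z-4
P4 → Z-15
P5 → Z-18
1 of the 5 goes to Z-18.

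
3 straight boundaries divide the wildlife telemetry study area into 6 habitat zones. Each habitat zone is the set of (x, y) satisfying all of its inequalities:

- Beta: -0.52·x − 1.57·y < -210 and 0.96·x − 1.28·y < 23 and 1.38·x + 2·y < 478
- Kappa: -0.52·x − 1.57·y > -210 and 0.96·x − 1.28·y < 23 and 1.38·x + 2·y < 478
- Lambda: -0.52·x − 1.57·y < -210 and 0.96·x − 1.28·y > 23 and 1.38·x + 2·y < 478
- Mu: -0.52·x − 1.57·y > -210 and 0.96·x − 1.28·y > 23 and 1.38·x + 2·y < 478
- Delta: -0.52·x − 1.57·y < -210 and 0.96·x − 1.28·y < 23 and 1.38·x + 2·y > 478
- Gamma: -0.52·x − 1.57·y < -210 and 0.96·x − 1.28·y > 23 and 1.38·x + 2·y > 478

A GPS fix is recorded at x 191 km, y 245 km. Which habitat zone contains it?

Delta

-0.52·191 − 1.57·245 = -483.970, which is < -210
0.96·191 − 1.28·245 = -130.240, which is < 23
1.38·191 + 2·245 = 753.580, which is > 478
This sign pattern matches Delta.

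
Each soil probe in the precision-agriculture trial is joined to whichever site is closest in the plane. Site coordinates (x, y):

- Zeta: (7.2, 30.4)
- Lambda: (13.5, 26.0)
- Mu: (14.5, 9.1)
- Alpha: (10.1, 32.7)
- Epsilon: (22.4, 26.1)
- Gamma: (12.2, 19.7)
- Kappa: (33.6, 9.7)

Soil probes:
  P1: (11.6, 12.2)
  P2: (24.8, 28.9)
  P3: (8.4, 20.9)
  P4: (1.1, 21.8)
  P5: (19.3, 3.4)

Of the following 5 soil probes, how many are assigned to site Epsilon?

1

P1 → Mu
P2 → Epsilon
P3 → Gamma
P4 → Zeta
P5 → Mu
1 of the 5 goes to Epsilon.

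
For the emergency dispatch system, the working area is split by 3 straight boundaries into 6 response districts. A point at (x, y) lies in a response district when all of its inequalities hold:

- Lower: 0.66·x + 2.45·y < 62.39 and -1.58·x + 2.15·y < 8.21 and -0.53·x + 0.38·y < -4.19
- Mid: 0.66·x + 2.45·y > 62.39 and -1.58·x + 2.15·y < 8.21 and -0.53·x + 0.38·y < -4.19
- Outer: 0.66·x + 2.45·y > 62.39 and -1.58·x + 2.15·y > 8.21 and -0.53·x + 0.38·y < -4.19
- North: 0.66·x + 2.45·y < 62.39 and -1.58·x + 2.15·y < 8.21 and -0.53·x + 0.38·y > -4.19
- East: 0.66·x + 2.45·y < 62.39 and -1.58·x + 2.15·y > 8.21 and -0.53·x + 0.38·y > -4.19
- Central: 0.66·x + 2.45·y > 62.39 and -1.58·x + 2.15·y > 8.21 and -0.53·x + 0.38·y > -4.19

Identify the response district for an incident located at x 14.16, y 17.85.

0.66·14.16 + 2.45·17.85 = 53.078, which is < 62.39
-1.58·14.16 + 2.15·17.85 = 16.005, which is > 8.21
-0.53·14.16 + 0.38·17.85 = -0.722, which is > -4.19
This sign pattern matches East.

East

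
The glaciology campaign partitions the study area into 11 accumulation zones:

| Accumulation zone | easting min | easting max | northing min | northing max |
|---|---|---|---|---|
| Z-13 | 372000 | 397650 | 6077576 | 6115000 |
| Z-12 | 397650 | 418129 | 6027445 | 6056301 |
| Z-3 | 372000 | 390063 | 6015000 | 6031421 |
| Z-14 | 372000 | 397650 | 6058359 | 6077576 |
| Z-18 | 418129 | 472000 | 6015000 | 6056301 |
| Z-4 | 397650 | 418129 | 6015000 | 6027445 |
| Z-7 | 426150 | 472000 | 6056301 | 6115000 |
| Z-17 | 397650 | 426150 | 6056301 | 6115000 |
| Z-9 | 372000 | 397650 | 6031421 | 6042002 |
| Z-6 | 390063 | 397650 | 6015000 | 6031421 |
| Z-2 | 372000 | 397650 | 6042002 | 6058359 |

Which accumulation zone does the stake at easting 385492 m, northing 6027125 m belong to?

Z-3

The point has easting = 385492 and northing = 6027125.
Only Z-3 satisfies 372000 ≤ easting ≤ 390063 and 6015000 ≤ northing ≤ 6031421.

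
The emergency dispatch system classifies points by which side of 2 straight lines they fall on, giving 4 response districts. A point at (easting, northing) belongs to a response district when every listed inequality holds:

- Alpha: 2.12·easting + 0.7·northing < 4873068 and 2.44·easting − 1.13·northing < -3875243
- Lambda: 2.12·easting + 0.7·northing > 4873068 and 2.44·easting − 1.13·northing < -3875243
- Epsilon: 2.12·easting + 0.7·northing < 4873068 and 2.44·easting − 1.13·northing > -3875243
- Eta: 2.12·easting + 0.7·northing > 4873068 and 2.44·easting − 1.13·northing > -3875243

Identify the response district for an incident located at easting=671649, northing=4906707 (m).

Alpha

2.12·671649 + 0.7·4906707 = 4858590.780, which is < 4873068
2.44·671649 − 1.13·4906707 = -3905755.350, which is < -3875243
This sign pattern matches Alpha.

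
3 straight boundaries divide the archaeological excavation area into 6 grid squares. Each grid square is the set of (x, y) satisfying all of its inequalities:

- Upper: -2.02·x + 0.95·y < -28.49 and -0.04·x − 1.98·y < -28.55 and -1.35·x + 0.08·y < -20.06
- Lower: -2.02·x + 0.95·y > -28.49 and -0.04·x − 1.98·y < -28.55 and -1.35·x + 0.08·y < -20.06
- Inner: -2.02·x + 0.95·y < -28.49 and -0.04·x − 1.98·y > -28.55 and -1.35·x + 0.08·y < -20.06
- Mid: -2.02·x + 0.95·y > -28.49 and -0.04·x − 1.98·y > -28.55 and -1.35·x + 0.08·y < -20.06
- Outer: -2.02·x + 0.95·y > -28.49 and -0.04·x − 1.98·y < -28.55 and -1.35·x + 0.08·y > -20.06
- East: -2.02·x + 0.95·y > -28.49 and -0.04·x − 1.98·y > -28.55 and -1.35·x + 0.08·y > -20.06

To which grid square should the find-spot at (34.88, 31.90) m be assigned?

Upper

-2.02·34.88 + 0.95·31.90 = -40.153, which is < -28.49
-0.04·34.88 − 1.98·31.90 = -64.557, which is < -28.55
-1.35·34.88 + 0.08·31.90 = -44.536, which is < -20.06
This sign pattern matches Upper.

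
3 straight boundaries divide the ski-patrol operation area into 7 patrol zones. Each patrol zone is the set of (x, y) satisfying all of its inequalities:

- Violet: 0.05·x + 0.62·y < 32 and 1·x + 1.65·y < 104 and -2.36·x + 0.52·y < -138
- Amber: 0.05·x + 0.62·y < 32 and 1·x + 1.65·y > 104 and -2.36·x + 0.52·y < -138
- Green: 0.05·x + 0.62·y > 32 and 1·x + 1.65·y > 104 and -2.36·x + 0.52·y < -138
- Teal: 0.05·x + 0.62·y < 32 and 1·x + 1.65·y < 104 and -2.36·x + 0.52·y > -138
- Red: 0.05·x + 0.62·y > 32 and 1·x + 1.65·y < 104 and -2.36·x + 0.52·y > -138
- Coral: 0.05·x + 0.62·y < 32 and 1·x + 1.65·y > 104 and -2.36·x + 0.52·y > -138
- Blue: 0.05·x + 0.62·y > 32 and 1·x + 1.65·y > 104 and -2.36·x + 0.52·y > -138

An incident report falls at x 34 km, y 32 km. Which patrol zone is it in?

0.05·34 + 0.62·32 = 21.540, which is < 32
1·34 + 1.65·32 = 86.800, which is < 104
-2.36·34 + 0.52·32 = -63.600, which is > -138
This sign pattern matches Teal.

Teal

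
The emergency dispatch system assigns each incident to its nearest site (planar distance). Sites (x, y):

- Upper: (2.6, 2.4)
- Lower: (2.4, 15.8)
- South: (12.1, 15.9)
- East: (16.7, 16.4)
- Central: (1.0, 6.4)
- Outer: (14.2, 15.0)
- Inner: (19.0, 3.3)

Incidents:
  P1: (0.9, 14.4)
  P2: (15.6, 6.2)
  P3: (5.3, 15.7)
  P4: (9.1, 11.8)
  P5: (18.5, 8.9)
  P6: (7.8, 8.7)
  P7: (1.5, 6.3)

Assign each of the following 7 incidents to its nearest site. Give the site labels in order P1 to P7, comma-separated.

Lower, Inner, Lower, South, Inner, Central, Central

P1 → Lower (d²=4.21)
P2 → Inner (d²=19.97)
P3 → Lower (d²=8.42)
P4 → South (d²=25.81)
P5 → Inner (d²=31.61)
P6 → Central (d²=51.53)
P7 → Central (d²=0.26)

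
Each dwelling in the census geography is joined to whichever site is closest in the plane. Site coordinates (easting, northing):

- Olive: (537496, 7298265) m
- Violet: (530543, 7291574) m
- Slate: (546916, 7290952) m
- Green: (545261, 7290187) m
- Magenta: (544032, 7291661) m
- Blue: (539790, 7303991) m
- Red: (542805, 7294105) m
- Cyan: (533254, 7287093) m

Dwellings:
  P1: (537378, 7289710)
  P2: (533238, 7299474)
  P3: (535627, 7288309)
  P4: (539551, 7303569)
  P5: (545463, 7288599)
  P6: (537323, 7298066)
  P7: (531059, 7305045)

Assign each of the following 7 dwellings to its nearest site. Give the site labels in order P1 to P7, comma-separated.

P1 → Cyan (d²=23856065.00)
P2 → Olive (d²=19592245.00)
P3 → Cyan (d²=7109785.00)
P4 → Blue (d²=235205.00)
P5 → Green (d²=2562548.00)
P6 → Olive (d²=69530.00)
P7 → Blue (d²=77341277.00)

Cyan, Olive, Cyan, Blue, Green, Olive, Blue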